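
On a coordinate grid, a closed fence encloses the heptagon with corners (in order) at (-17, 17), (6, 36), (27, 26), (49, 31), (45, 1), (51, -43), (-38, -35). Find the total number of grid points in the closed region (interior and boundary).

4985

The shoelace formula gives twice the area as |((-17)·36 − 6·17) + (6·26 − 27·36) + (27·31 − 49·26) + (49·1 − 45·31) + (45·(-43) − 51·1) + (51·(-35) − (-38)·(-43)) + ((-38)·17 − (-17)·(-35))| = 9959, so the area is 9959/2.
The number of boundary lattice points is Σ gcd(|Δx|,|Δy|) = gcd(23,19) + gcd(21,10) + gcd(22,5) + gcd(4,30) + gcd(6,44) + gcd(89,8) + gcd(21,52) = 1+1+1+2+2+1+1 = 9.
Pick's theorem gives I = A − B/2 + 1 = 9959/2 − 9/2 + 1 = 4976, so the closed region contains I + B = 4976 + 9 = 4985 lattice points.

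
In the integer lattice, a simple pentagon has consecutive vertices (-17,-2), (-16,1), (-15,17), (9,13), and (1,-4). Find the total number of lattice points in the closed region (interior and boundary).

392

Using the shoelace formula, 2A = |((-17)·1 − (-16)·(-2)) + ((-16)·17 − (-15)·1) + ((-15)·13 − 9·17) + (9·(-4) − 1·13) + (1·(-2) − (-17)·(-4))| = 773, so the area is 386.5.
The number of boundary lattice points is Σ gcd(|Δx|,|Δy|) = gcd(1,3) + gcd(1,16) + gcd(24,4) + gcd(8,17) + gcd(18,2) = 1+1+4+1+2 = 9.
Pick's theorem gives I = A − B/2 + 1 = 386.5 − 9/2 + 1 = 383, so the closed region contains I + B = 383 + 9 = 392 lattice points.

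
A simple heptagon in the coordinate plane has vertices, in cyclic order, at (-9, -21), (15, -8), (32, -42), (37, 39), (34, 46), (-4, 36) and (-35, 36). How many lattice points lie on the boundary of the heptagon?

54

Summing gcd(|Δx|,|Δy|) over the edges gives the boundary count: gcd(24,13) + gcd(17,34) + gcd(5,81) + gcd(3,7) + gcd(38,10) + gcd(31,0) + gcd(26,57) = 1+17+1+1+2+31+1 = 54.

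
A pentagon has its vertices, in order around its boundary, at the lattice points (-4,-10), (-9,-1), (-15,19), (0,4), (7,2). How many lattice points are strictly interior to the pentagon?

The shoelace formula gives twice the area as |[(-4)·(-1) − (-9)·(-10)] + [(-9)·19 − (-15)·(-1)] + [(-15)·4 − 0·19] + [0·2 − 7·4] + [7·(-10) − (-4)·2]| = 422, so the area is 211.
Summing gcd(|Δx|,|Δy|) over the edges gives the boundary count: gcd(5,9) + gcd(6,20) + gcd(15,15) + gcd(7,2) + gcd(11,12) = 1+2+15+1+1 = 20.
Pick's theorem gives I = A − B/2 + 1 = 211 − 20/2 + 1 = 202.

202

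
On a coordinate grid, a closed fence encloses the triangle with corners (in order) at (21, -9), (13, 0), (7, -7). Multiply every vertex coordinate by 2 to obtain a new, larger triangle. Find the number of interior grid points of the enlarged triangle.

Using the shoelace formula, 2A = |[21·0 − 13·(-9)] + [13·(-7) − 7·0] + [7·(-9) − 21·(-7)]| = 110, so the area is 55.
Along each edge there are gcd(|Δx|,|Δy|)+1 lattice points, so counting each shared vertex once the boundary has gcd(8,9) + gcd(6,7) + gcd(14,2) = 1+1+2 = 4.
Scaling by 2 multiplies the area by 2² = 4 (so the new area is 220) and multiplies the boundary lattice-point count by 2, giving 8.
By Pick's theorem, the interior count of the dilated polygon is 220 − 8/2 + 1 = 217.

217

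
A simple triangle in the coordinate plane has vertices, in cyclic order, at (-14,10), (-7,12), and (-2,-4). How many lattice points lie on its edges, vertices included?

4

Summing gcd(|Δx|,|Δy|) over the edges gives the boundary count: gcd(7,2) + gcd(5,16) + gcd(12,14) = 1+1+2 = 4.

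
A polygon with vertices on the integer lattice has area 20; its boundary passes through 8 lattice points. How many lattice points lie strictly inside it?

17

From Pick's theorem, I = A − B/2 + 1 = 20 − 8/2 + 1 = 17.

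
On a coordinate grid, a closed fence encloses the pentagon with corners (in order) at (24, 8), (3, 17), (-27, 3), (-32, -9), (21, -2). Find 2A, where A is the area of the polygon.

1660

By the shoelace formula, twice the signed area is |(24·17 − 3·8) + (3·3 − (-27)·17) + ((-27)·(-9) − (-32)·3) + ((-32)·(-2) − 21·(-9)) + (21·8 − 24·(-2))| = 1660, so the area is 830.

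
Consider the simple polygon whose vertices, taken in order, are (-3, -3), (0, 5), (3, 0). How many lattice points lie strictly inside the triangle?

18

By the shoelace formula, twice the signed area is |((-3)·5 − 0·(-3)) + (0·0 − 3·5) + (3·(-3) − (-3)·0)| = 39, so the area is 39/2.
Along each edge there are gcd(|Δx|,|Δy|)+1 lattice points, so counting each shared vertex once the boundary has gcd(3,8) + gcd(3,5) + gcd(6,3) = 1+1+3 = 5.
By Pick's theorem A = I + B/2 − 1, so I = 39/2 − 5/2 + 1 = 18.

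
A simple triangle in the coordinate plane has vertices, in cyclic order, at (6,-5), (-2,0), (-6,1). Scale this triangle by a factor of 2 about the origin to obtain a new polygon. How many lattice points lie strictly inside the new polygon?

17

The shoelace formula gives twice the area as |(6·0 − (-2)·(-5)) + ((-2)·1 − (-6)·0) + ((-6)·(-5) − 6·1)| = 12, so the area is 6.
Summing gcd(|Δx|,|Δy|) over the edges gives the boundary count: gcd(8,5) + gcd(4,1) + gcd(12,6) = 1+1+6 = 8.
Scaling by 2 multiplies the area by 2² = 4 (so the new area is 24) and multiplies the boundary lattice-point count by 2, giving 16.
By Pick's theorem, the interior count of the dilated polygon is 24 − 16/2 + 1 = 17.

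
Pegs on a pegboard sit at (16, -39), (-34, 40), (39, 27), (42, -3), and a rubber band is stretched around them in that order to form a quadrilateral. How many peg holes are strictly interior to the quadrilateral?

3000

Using the shoelace formula, 2A = |(16·40 − (-34)·(-39)) + ((-34)·27 − 39·40) + (39·(-3) − 42·27) + (42·(-39) − 16·(-3))| = 6005, so the area is 3002.5.
The number of boundary lattice points is Σ gcd(|Δx|,|Δy|) = gcd(50,79) + gcd(73,13) + gcd(3,30) + gcd(26,36) = 1+1+3+2 = 7.
Pick's theorem gives I = A − B/2 + 1 = 3002.5 − 7/2 + 1 = 3000.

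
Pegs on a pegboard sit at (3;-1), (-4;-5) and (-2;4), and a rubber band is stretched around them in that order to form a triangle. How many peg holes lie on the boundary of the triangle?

Along each edge there are gcd(|Δx|,|Δy|)+1 lattice points, so counting each shared vertex once the boundary has gcd(7,4) + gcd(2,9) + gcd(5,5) = 1+1+5 = 7.

7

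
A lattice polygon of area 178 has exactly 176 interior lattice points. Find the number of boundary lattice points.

Pick's theorem gives A = I + B/2 − 1, so B = 2(A − I + 1) = 2(178 − 176 + 1) = 6.

6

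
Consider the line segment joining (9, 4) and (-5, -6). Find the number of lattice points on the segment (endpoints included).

3

The number of lattice points on a segment between lattice points is gcd(|Δx|,|Δy|) + 1 = gcd(14,10) + 1 = 2 + 1 = 3.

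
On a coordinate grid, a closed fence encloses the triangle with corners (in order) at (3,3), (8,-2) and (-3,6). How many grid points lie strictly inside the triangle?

4

Using the shoelace formula, 2A = |[3·(-2) − 8·3] + [8·6 − (-3)·(-2)] + [(-3)·3 − 3·6]| = 15, so the area is 15/2.
The number of boundary lattice points is Σ gcd(|Δx|,|Δy|) = gcd(5,5) + gcd(11,8) + gcd(6,3) = 5+1+3 = 9.
Pick's theorem gives I = A − B/2 + 1 = 15/2 − 9/2 + 1 = 4.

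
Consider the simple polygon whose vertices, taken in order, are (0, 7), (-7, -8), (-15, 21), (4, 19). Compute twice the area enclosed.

Using the shoelace formula, 2A = |(0·(-8) − (-7)·7) + ((-7)·21 − (-15)·(-8)) + ((-15)·19 − 4·21) + (4·7 − 0·19)| = 559, so the area is 559/2.

559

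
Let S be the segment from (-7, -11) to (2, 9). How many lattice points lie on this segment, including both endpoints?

The number of lattice points on a segment between lattice points is gcd(|Δx|,|Δy|) + 1 = gcd(9,20) + 1 = 1 + 1 = 2.

2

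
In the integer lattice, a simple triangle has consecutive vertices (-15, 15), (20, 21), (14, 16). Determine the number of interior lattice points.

Using the shoelace formula, 2A = |[(-15)·21 − 20·15] + [20·16 − 14·21] + [14·15 − (-15)·16]| = 139, so the area is 139/2.
The number of boundary lattice points is Σ gcd(|Δx|,|Δy|) = gcd(35,6) + gcd(6,5) + gcd(29,1) = 1+1+1 = 3.
By Pick's theorem A = I + B/2 − 1, so I = 139/2 − 3/2 + 1 = 69.

69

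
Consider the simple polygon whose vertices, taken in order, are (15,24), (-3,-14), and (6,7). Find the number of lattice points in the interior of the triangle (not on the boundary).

16

The shoelace formula gives twice the area as |[15·(-14) − (-3)·24] + [(-3)·7 − 6·(-14)] + [6·24 − 15·7]| = 36, so the area is 18.
Summing gcd(|Δx|,|Δy|) over the edges gives the boundary count: gcd(18,38) + gcd(9,21) + gcd(9,17) = 2+3+1 = 6.
By Pick's theorem A = I + B/2 − 1, so I = 18 − 6/2 + 1 = 16.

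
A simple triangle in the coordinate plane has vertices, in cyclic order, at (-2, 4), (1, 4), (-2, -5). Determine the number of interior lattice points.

7

By the shoelace formula, twice the signed area is |[(-2)·4 − 1·4] + [1·(-5) − (-2)·4] + [(-2)·4 − (-2)·(-5)]| = 27, so the area is 13.5.
Summing gcd(|Δx|,|Δy|) over the edges gives the boundary count: gcd(3,0) + gcd(3,9) + gcd(0,9) = 3+3+9 = 15.
By Pick's theorem A = I + B/2 − 1, so I = 13.5 − 15/2 + 1 = 7.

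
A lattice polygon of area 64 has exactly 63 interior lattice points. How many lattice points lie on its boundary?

4

Pick's theorem gives A = I + B/2 − 1, so B = 2(A − I + 1) = 2(64 − 63 + 1) = 4.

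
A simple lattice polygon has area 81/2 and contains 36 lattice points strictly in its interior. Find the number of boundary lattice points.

11

Pick's theorem gives A = I + B/2 − 1, so B = 2(A − I + 1) = 2(81/2 − 36 + 1) = 11.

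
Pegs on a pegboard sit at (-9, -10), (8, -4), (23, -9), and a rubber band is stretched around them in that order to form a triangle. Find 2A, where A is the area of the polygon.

By the shoelace formula, twice the signed area is |[(-9)·(-4) − 8·(-10)] + [8·(-9) − 23·(-4)] + [23·(-10) − (-9)·(-9)]| = 175, so the area is 175/2.

175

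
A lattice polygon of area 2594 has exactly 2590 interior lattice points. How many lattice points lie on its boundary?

10

Pick's theorem gives A = I + B/2 − 1, so B = 2(A − I + 1) = 2(2594 − 2590 + 1) = 10.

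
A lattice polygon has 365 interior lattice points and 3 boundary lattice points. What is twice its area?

By Pick's theorem, A = I + B/2 − 1 = 365 + 3/2 − 1 = 731/2.
Hence 2A = 731.

731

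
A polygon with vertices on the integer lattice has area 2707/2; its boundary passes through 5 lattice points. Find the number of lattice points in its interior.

1352

Pick's theorem A = I + B/2 − 1 rearranges to I = A − B/2 + 1 = 2707/2 − 5/2 + 1 = 1352.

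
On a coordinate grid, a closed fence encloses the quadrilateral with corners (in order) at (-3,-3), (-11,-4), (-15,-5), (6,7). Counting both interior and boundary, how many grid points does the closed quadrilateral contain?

53

The shoelace formula gives twice the area as |((-3)·(-4) − (-11)·(-3)) + ((-11)·(-5) − (-15)·(-4)) + ((-15)·7 − 6·(-5)) + (6·(-3) − (-3)·7)| = 98, so the area is 49.
Summing gcd(|Δx|,|Δy|) over the edges gives the boundary count: gcd(8,1) + gcd(4,1) + gcd(21,12) + gcd(9,10) = 1+1+3+1 = 6.
Pick's theorem gives I = A − B/2 + 1 = 49 − 6/2 + 1 = 47, so the closed region contains I + B = 47 + 6 = 53 lattice points.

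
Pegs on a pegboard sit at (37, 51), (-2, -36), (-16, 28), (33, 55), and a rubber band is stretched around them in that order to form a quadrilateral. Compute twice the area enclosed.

The shoelace formula gives twice the area as |(37·(-36) − (-2)·51) + ((-2)·28 − (-16)·(-36)) + ((-16)·55 − 33·28) + (33·51 − 37·55)| = 4018, so the area is 2009.

4018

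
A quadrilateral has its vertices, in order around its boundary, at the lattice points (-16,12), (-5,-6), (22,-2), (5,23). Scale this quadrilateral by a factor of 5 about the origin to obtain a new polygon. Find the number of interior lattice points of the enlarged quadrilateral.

Using the shoelace formula, 2A = |((-16)·(-6) − (-5)·12) + ((-5)·(-2) − 22·(-6)) + (22·23 − 5·(-2)) + (5·12 − (-16)·23)| = 1242, so the area is 621.
The number of boundary lattice points is Σ gcd(|Δx|,|Δy|) = gcd(11,18) + gcd(27,4) + gcd(17,25) + gcd(21,11) = 1+1+1+1 = 4.
Scaling by 5 multiplies the area by 5² = 25 (so the new area is 15525) and multiplies the boundary lattice-point count by 5, giving 20.
By Pick's theorem, the interior count of the dilated polygon is 15525 − 20/2 + 1 = 15516.

15516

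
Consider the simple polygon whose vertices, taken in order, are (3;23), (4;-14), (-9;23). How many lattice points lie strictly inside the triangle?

Using the shoelace formula, 2A = |[3·(-14) − 4·23] + [4·23 − (-9)·(-14)] + [(-9)·23 − 3·23]| = 444, so the area is 222.
Along each edge there are gcd(|Δx|,|Δy|)+1 lattice points, so counting each shared vertex once the boundary has gcd(1,37) + gcd(13,37) + gcd(12,0) = 1+1+12 = 14.
By Pick's theorem A = I + B/2 − 1, so I = 222 − 14/2 + 1 = 216.

216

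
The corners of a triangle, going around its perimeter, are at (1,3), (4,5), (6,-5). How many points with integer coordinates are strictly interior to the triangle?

The shoelace formula gives twice the area as |(1·5 − 4·3) + (4·(-5) − 6·5) + (6·3 − 1·(-5))| = 34, so the area is 17.
The number of boundary lattice points is Σ gcd(|Δx|,|Δy|) = gcd(3,2) + gcd(2,10) + gcd(5,8) = 1+2+1 = 4.
By Pick's theorem A = I + B/2 − 1, so I = 17 − 4/2 + 1 = 16.

16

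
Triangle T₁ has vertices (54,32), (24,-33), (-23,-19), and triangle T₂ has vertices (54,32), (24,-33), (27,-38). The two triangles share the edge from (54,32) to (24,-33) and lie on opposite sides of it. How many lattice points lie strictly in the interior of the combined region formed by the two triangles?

1909

The union is the simple quadrilateral with vertices (54,32), (-23,-19), (24,-33), (27,-38) in order.
The shoelace formula gives twice the area as |(54·(-19) − (-23)·32) + ((-23)·(-33) − 24·(-19)) + (24·(-38) − 27·(-33)) + (27·32 − 54·(-38))| = 3820, so the area is 1910.
The number of boundary lattice points is Σ gcd(|Δx|,|Δy|) = gcd(77,51) + gcd(47,14) + gcd(3,5) + gcd(27,70) = 1+1+1+1 = 4.
By Pick's theorem I = A − B/2 + 1 = 1910 − 4/2 + 1 = 1909.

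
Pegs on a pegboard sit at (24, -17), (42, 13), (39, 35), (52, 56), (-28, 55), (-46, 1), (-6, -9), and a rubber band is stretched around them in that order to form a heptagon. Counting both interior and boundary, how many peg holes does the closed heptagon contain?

5031

The shoelace formula gives twice the area as |(24·13 − 42·(-17)) + (42·35 − 39·13) + (39·56 − 52·35) + (52·55 − (-28)·56) + ((-28)·1 − (-46)·55) + ((-46)·(-9) − (-6)·1) + ((-6)·(-17) − 24·(-9))| = 10021, so the area is 5010.5.
Summing gcd(|Δx|,|Δy|) over the edges gives the boundary count: gcd(18,30) + gcd(3,22) + gcd(13,21) + gcd(80,1) + gcd(18,54) + gcd(40,10) + gcd(30,8) = 6+1+1+1+18+10+2 = 39.
Pick's theorem gives I = A − B/2 + 1 = 5010.5 − 39/2 + 1 = 4992, so the closed region contains I + B = 4992 + 39 = 5031 lattice points.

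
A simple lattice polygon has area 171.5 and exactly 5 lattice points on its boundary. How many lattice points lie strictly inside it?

170

Pick's theorem A = I + B/2 − 1 rearranges to I = A − B/2 + 1 = 171.5 − 5/2 + 1 = 170.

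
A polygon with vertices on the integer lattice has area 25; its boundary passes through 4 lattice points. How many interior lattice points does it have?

24

From Pick's theorem, I = A − B/2 + 1 = 25 − 4/2 + 1 = 24.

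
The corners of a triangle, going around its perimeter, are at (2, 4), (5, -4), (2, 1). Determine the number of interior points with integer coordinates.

3

By the shoelace formula, twice the signed area is |[2·(-4) − 5·4] + [5·1 − 2·(-4)] + [2·4 − 2·1]| = 9, so the area is 4.5.
Summing gcd(|Δx|,|Δy|) over the edges gives the boundary count: gcd(3,8) + gcd(3,5) + gcd(0,3) = 1+1+3 = 5.
By Pick's theorem A = I + B/2 − 1, so I = 4.5 − 5/2 + 1 = 3.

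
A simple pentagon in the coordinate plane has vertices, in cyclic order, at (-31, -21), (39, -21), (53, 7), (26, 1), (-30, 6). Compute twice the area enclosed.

By the shoelace formula, twice the signed area is |[(-31)·(-21) − 39·(-21)] + [39·7 − 53·(-21)] + [53·1 − 26·7] + [26·6 − (-30)·1] + [(-30)·(-21) − (-31)·6]| = 3729, so the area is 3729/2.

3729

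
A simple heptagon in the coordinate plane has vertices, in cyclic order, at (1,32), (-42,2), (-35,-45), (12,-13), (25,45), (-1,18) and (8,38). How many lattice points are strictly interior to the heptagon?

2846

The shoelace formula gives twice the area as |(1·2 − (-42)·32) + ((-42)·(-45) − (-35)·2) + ((-35)·(-13) − 12·(-45)) + (12·45 − 25·(-13)) + (25·18 − (-1)·45) + ((-1)·38 − 8·18) + (8·32 − 1·38)| = 5697, so the area is 5697/2.
Along each edge there are gcd(|Δx|,|Δy|)+1 lattice points, so counting each shared vertex once the boundary has gcd(43,30) + gcd(7,47) + gcd(47,32) + gcd(13,58) + gcd(26,27) + gcd(9,20) + gcd(7,6) = 1+1+1+1+1+1+1 = 7.
By Pick's theorem A = I + B/2 − 1, so I = 5697/2 − 7/2 + 1 = 2846.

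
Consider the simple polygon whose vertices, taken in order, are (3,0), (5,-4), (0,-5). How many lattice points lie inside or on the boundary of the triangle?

By the shoelace formula, twice the signed area is |(3·(-4) − 5·0) + (5·(-5) − 0·(-4)) + (0·0 − 3·(-5))| = 22, so the area is 11.
Along each edge there are gcd(|Δx|,|Δy|)+1 lattice points, so counting each shared vertex once the boundary has gcd(2,4) + gcd(5,1) + gcd(3,5) = 2+1+1 = 4.
Pick's theorem gives I = A − B/2 + 1 = 11 − 4/2 + 1 = 10, so the closed region contains I + B = 10 + 4 = 14 lattice points.

14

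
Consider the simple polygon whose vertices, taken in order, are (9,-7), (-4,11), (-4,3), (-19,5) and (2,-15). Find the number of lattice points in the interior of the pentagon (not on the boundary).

263

Using the shoelace formula, 2A = |(9·11 − (-4)·(-7)) + ((-4)·3 − (-4)·11) + ((-4)·5 − (-19)·3) + ((-19)·(-15) − 2·5) + (2·(-7) − 9·(-15))| = 536, so the area is 268.
Along each edge there are gcd(|Δx|,|Δy|)+1 lattice points, so counting each shared vertex once the boundary has gcd(13,18) + gcd(0,8) + gcd(15,2) + gcd(21,20) + gcd(7,8) = 1+8+1+1+1 = 12.
By Pick's theorem A = I + B/2 − 1, so I = 268 − 12/2 + 1 = 263.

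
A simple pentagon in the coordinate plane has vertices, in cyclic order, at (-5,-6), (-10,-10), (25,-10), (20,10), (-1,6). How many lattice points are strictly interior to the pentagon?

Using the shoelace formula, 2A = |[(-5)·(-10) − (-10)·(-6)] + [(-10)·(-10) − 25·(-10)] + [25·10 − 20·(-10)] + [20·6 − (-1)·10] + [(-1)·(-6) − (-5)·6]| = 956, so the area is 478.
Along each edge there are gcd(|Δx|,|Δy|)+1 lattice points, so counting each shared vertex once the boundary has gcd(5,4) + gcd(35,0) + gcd(5,20) + gcd(21,4) + gcd(4,12) = 1+35+5+1+4 = 46.
Pick's theorem gives I = A − B/2 + 1 = 478 − 46/2 + 1 = 456.

456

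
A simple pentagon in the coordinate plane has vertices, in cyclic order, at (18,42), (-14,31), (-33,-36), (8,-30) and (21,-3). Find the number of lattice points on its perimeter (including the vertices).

Summing gcd(|Δx|,|Δy|) over the edges gives the boundary count: gcd(32,11) + gcd(19,67) + gcd(41,6) + gcd(13,27) + gcd(3,45) = 1+1+1+1+3 = 7.

7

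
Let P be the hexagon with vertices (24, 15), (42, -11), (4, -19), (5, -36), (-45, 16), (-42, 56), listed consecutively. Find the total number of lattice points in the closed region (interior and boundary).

3535

By the shoelace formula, twice the signed area is |[24·(-11) − 42·15] + [42·(-19) − 4·(-11)] + [4·(-36) − 5·(-19)] + [5·16 − (-45)·(-36)] + [(-45)·56 − (-42)·16] + [(-42)·15 − 24·56]| = 7059, so the area is 3529.5.
Along each edge there are gcd(|Δx|,|Δy|)+1 lattice points, so counting each shared vertex once the boundary has gcd(18,26) + gcd(38,8) + gcd(1,17) + gcd(50,52) + gcd(3,40) + gcd(66,41) = 2+2+1+2+1+1 = 9.
Pick's theorem gives I = A − B/2 + 1 = 3529.5 − 9/2 + 1 = 3526, so the closed region contains I + B = 3526 + 9 = 3535 lattice points.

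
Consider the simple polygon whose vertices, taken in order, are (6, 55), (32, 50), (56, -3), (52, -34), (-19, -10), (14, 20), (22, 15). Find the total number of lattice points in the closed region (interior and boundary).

3319

Using the shoelace formula, 2A = |(6·50 − 32·55) + (32·(-3) − 56·50) + (56·(-34) − 52·(-3)) + (52·(-10) − (-19)·(-34)) + ((-19)·20 − 14·(-10)) + (14·15 − 22·20) + (22·55 − 6·15)| = 6620, so the area is 3310.
Summing gcd(|Δx|,|Δy|) over the edges gives the boundary count: gcd(26,5) + gcd(24,53) + gcd(4,31) + gcd(71,24) + gcd(33,30) + gcd(8,5) + gcd(16,40) = 1+1+1+1+3+1+8 = 16.
Pick's theorem gives I = A − B/2 + 1 = 3310 − 16/2 + 1 = 3303, so the closed region contains I + B = 3303 + 16 = 3319 lattice points.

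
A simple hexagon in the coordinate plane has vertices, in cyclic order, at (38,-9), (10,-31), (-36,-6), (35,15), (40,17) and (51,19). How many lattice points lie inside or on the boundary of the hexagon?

1948

Using the shoelace formula, 2A = |(38·(-31) − 10·(-9)) + (10·(-6) − (-36)·(-31)) + ((-36)·15 − 35·(-6)) + (35·17 − 40·15) + (40·19 − 51·17) + (51·(-9) − 38·19)| = 3887, so the area is 1943.5.
The number of boundary lattice points is Σ gcd(|Δx|,|Δy|) = gcd(28,22) + gcd(46,25) + gcd(71,21) + gcd(5,2) + gcd(11,2) + gcd(13,28) = 2+1+1+1+1+1 = 7.
Pick's theorem gives I = A − B/2 + 1 = 1943.5 − 7/2 + 1 = 1941, so the closed region contains I + B = 1941 + 7 = 1948 lattice points.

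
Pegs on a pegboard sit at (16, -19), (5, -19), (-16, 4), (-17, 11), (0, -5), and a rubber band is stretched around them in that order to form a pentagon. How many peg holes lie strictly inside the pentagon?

Using the shoelace formula, 2A = |[16·(-19) − 5·(-19)] + [5·4 − (-16)·(-19)] + [(-16)·11 − (-17)·4] + [(-17)·(-5) − 0·11] + [0·(-19) − 16·(-5)]| = 436, so the area is 218.
Summing gcd(|Δx|,|Δy|) over the edges gives the boundary count: gcd(11,0) + gcd(21,23) + gcd(1,7) + gcd(17,16) + gcd(16,14) = 11+1+1+1+2 = 16.
Pick's theorem gives I = A − B/2 + 1 = 218 − 16/2 + 1 = 211.

211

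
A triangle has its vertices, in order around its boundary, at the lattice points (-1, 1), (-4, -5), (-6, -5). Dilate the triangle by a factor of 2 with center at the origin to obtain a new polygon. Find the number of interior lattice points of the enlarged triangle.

19

By the shoelace formula, twice the signed area is |[(-1)·(-5) − (-4)·1] + [(-4)·(-5) − (-6)·(-5)] + [(-6)·1 − (-1)·(-5)]| = 12, so the area is 6.
Summing gcd(|Δx|,|Δy|) over the edges gives the boundary count: gcd(3,6) + gcd(2,0) + gcd(5,6) = 3+2+1 = 6.
Scaling by 2 multiplies the area by 2² = 4 (so the new area is 24) and multiplies the boundary lattice-point count by 2, giving 12.
By Pick's theorem, the interior count of the dilated polygon is 24 − 12/2 + 1 = 19.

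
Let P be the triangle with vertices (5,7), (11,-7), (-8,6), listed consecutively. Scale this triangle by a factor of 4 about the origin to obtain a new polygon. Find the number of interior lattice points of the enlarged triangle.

1497

By the shoelace formula, twice the signed area is |(5·(-7) − 11·7) + (11·6 − (-8)·(-7)) + ((-8)·7 − 5·6)| = 188, so the area is 94.
Summing gcd(|Δx|,|Δy|) over the edges gives the boundary count: gcd(6,14) + gcd(19,13) + gcd(13,1) = 2+1+1 = 4.
Scaling by 4 multiplies the area by 4² = 16 (so the new area is 1504) and multiplies the boundary lattice-point count by 4, giving 16.
By Pick's theorem, the interior count of the dilated polygon is 1504 − 16/2 + 1 = 1497.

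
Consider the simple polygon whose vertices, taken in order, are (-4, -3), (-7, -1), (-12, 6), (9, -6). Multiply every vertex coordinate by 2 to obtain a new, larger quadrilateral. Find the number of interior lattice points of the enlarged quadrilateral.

203

By the shoelace formula, twice the signed area is |((-4)·(-1) − (-7)·(-3)) + ((-7)·6 − (-12)·(-1)) + ((-12)·(-6) − 9·6) + (9·(-3) − (-4)·(-6))| = 104, so the area is 52.
The number of boundary lattice points is Σ gcd(|Δx|,|Δy|) = gcd(3,2) + gcd(5,7) + gcd(21,12) + gcd(13,3) = 1+1+3+1 = 6.
Scaling by 2 multiplies the area by 2² = 4 (so the new area is 208) and multiplies the boundary lattice-point count by 2, giving 12.
By Pick's theorem, the interior count of the dilated polygon is 208 − 12/2 + 1 = 203.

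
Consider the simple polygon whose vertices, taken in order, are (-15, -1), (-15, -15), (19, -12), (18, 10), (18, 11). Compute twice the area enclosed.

1246

The shoelace formula gives twice the area as |[(-15)·(-15) − (-15)·(-1)] + [(-15)·(-12) − 19·(-15)] + [19·10 − 18·(-12)] + [18·11 − 18·10] + [18·(-1) − (-15)·11]| = 1246, so the area is 623.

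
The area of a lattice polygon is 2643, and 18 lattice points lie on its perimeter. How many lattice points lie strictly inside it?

2635

From Pick's theorem, I = A − B/2 + 1 = 2643 − 18/2 + 1 = 2635.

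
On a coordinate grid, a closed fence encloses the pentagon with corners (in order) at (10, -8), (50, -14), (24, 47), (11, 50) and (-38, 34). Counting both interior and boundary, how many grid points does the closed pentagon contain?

2940

By the shoelace formula, twice the signed area is |[10·(-14) − 50·(-8)] + [50·47 − 24·(-14)] + [24·50 − 11·47] + [11·34 − (-38)·50] + [(-38)·(-8) − 10·34]| = 5867, so the area is 5867/2.
Along each edge there are gcd(|Δx|,|Δy|)+1 lattice points, so counting each shared vertex once the boundary has gcd(40,6) + gcd(26,61) + gcd(13,3) + gcd(49,16) + gcd(48,42) = 2+1+1+1+6 = 11.
Pick's theorem gives I = A − B/2 + 1 = 5867/2 − 11/2 + 1 = 2929, so the closed region contains I + B = 2929 + 11 = 2940 lattice points.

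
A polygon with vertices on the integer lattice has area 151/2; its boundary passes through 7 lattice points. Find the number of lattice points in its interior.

73

From Pick's theorem, I = A − B/2 + 1 = 151/2 − 7/2 + 1 = 73.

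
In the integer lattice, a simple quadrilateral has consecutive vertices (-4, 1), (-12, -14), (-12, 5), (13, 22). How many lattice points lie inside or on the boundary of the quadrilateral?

206

By the shoelace formula, twice the signed area is |[(-4)·(-14) − (-12)·1] + [(-12)·5 − (-12)·(-14)] + [(-12)·22 − 13·5] + [13·1 − (-4)·22]| = 388, so the area is 194.
The number of boundary lattice points is Σ gcd(|Δx|,|Δy|) = gcd(8,15) + gcd(0,19) + gcd(25,17) + gcd(17,21) = 1+19+1+1 = 22.
Pick's theorem gives I = A − B/2 + 1 = 194 − 22/2 + 1 = 184, so the closed region contains I + B = 184 + 22 = 206 lattice points.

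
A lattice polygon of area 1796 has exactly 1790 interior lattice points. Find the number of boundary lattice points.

14

Pick's theorem gives A = I + B/2 − 1, so B = 2(A − I + 1) = 2(1796 − 1790 + 1) = 14.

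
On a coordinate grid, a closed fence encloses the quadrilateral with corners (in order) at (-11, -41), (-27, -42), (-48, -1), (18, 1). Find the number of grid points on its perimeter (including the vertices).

Along each edge there are gcd(|Δx|,|Δy|)+1 lattice points, so counting each shared vertex once the boundary has gcd(16,1) + gcd(21,41) + gcd(66,2) + gcd(29,42) = 1+1+2+1 = 5.

5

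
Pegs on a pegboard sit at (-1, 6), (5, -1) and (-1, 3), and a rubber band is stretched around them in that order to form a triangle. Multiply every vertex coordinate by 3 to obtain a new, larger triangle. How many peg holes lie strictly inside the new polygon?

The shoelace formula gives twice the area as |[(-1)·(-1) − 5·6] + [5·3 − (-1)·(-1)] + [(-1)·6 − (-1)·3]| = 18, so the area is 9.
Summing gcd(|Δx|,|Δy|) over the edges gives the boundary count: gcd(6,7) + gcd(6,4) + gcd(0,3) = 1+2+3 = 6.
Scaling by 3 multiplies the area by 3² = 9 (so the new area is 81) and multiplies the boundary lattice-point count by 3, giving 18.
By Pick's theorem, the interior count of the dilated polygon is 81 − 18/2 + 1 = 73.

73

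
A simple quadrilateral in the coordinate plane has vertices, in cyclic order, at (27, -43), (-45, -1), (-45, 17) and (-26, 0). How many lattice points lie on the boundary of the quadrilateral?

26

Summing gcd(|Δx|,|Δy|) over the edges gives the boundary count: gcd(72,42) + gcd(0,18) + gcd(19,17) + gcd(53,43) = 6+18+1+1 = 26.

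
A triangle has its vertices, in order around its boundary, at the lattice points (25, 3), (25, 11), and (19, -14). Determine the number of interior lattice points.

By the shoelace formula, twice the signed area is |[25·11 − 25·3] + [25·(-14) − 19·11] + [19·3 − 25·(-14)]| = 48, so the area is 24.
Along each edge there are gcd(|Δx|,|Δy|)+1 lattice points, so counting each shared vertex once the boundary has gcd(0,8) + gcd(6,25) + gcd(6,17) = 8+1+1 = 10.
Pick's theorem gives I = A − B/2 + 1 = 24 − 10/2 + 1 = 20.

20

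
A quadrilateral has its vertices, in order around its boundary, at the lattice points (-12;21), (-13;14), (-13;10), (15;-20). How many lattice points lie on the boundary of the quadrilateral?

The number of boundary lattice points is Σ gcd(|Δx|,|Δy|) = gcd(1,7) + gcd(0,4) + gcd(28,30) + gcd(27,41) = 1+4+2+1 = 8.

8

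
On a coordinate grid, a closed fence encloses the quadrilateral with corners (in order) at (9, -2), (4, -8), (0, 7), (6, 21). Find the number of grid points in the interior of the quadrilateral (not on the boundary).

138

The shoelace formula gives twice the area as |[9·(-8) − 4·(-2)] + [4·7 − 0·(-8)] + [0·21 − 6·7] + [6·(-2) − 9·21]| = 279, so the area is 139.5.
Summing gcd(|Δx|,|Δy|) over the edges gives the boundary count: gcd(5,6) + gcd(4,15) + gcd(6,14) + gcd(3,23) = 1+1+2+1 = 5.
By Pick's theorem A = I + B/2 − 1, so I = 139.5 − 5/2 + 1 = 138.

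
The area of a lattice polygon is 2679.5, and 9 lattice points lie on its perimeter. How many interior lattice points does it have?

2676

Pick's theorem A = I + B/2 − 1 rearranges to I = A − B/2 + 1 = 2679.5 − 9/2 + 1 = 2676.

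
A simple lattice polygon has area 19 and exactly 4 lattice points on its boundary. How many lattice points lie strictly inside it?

From Pick's theorem, I = A − B/2 + 1 = 19 − 4/2 + 1 = 18.

18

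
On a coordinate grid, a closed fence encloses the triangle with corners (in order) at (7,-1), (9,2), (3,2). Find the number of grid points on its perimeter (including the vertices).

Along each edge there are gcd(|Δx|,|Δy|)+1 lattice points, so counting each shared vertex once the boundary has gcd(2,3) + gcd(6,0) + gcd(4,3) = 1+6+1 = 8.

8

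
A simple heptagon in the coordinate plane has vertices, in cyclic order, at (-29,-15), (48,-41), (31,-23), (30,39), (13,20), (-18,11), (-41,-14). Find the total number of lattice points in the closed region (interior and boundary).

Using the shoelace formula, 2A = |((-29)·(-41) − 48·(-15)) + (48·(-23) − 31·(-41)) + (31·39 − 30·(-23)) + (30·20 − 13·39) + (13·11 − (-18)·20) + ((-18)·(-14) − (-41)·11) + ((-41)·(-15) − (-29)·(-14))| = 5483, so the area is 5483/2.
Along each edge there are gcd(|Δx|,|Δy|)+1 lattice points, so counting each shared vertex once the boundary has gcd(77,26) + gcd(17,18) + gcd(1,62) + gcd(17,19) + gcd(31,9) + gcd(23,25) + gcd(12,1) = 1+1+1+1+1+1+1 = 7.
Pick's theorem gives I = A − B/2 + 1 = 5483/2 − 7/2 + 1 = 2739, so the closed region contains I + B = 2739 + 7 = 2746 lattice points.

2746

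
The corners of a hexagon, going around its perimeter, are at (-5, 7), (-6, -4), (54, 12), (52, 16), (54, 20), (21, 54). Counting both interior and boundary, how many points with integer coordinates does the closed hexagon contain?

The shoelace formula gives twice the area as |((-5)·(-4) − (-6)·7) + ((-6)·12 − 54·(-4)) + (54·16 − 52·12) + (52·20 − 54·16) + (54·54 − 21·20) + (21·7 − (-5)·54)| = 3535, so the area is 3535/2.
The number of boundary lattice points is Σ gcd(|Δx|,|Δy|) = gcd(1,11) + gcd(60,16) + gcd(2,4) + gcd(2,4) + gcd(33,34) + gcd(26,47) = 1+4+2+2+1+1 = 11.
Pick's theorem gives I = A − B/2 + 1 = 3535/2 − 11/2 + 1 = 1763, so the closed region contains I + B = 1763 + 11 = 1774 lattice points.

1774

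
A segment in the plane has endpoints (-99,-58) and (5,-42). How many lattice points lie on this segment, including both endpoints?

The number of lattice points on a segment between lattice points is gcd(|Δx|,|Δy|) + 1 = gcd(104,16) + 1 = 8 + 1 = 9.

9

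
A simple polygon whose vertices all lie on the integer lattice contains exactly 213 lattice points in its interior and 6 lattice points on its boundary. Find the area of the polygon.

Pick's theorem states A = I + B/2 − 1, so A = 213 + 6/2 − 1 = 215.

215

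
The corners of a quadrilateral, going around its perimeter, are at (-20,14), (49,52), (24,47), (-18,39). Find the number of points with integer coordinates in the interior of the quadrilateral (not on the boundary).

The shoelace formula gives twice the area as |[(-20)·52 − 49·14] + [49·47 − 24·52] + [24·39 − (-18)·47] + [(-18)·14 − (-20)·39]| = 1639, so the area is 1639/2.
Summing gcd(|Δx|,|Δy|) over the edges gives the boundary count: gcd(69,38) + gcd(25,5) + gcd(42,8) + gcd(2,25) = 1+5+2+1 = 9.
By Pick's theorem A = I + B/2 − 1, so I = 1639/2 − 9/2 + 1 = 816.

816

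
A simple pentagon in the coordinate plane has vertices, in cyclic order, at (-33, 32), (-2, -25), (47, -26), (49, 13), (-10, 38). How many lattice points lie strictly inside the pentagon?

By the shoelace formula, twice the signed area is |((-33)·(-25) − (-2)·32) + ((-2)·(-26) − 47·(-25)) + (47·13 − 49·(-26)) + (49·38 − (-10)·13) + ((-10)·32 − (-33)·38)| = 6927, so the area is 6927/2.
Summing gcd(|Δx|,|Δy|) over the edges gives the boundary count: gcd(31,57) + gcd(49,1) + gcd(2,39) + gcd(59,25) + gcd(23,6) = 1+1+1+1+1 = 5.
Pick's theorem gives I = A − B/2 + 1 = 6927/2 − 5/2 + 1 = 3462.

3462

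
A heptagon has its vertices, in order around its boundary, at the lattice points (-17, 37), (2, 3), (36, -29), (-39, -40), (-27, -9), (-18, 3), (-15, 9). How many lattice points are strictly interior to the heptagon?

The shoelace formula gives twice the area as |[(-17)·3 − 2·37] + [2·(-29) − 36·3] + [36·(-40) − (-39)·(-29)] + [(-39)·(-9) − (-27)·(-40)] + [(-27)·3 − (-18)·(-9)] + [(-18)·9 − (-15)·3] + [(-15)·37 − (-17)·9]| = 4353, so the area is 4353/2.
Summing gcd(|Δx|,|Δy|) over the edges gives the boundary count: gcd(19,34) + gcd(34,32) + gcd(75,11) + gcd(12,31) + gcd(9,12) + gcd(3,6) + gcd(2,28) = 1+2+1+1+3+3+2 = 13.
By Pick's theorem A = I + B/2 − 1, so I = 4353/2 − 13/2 + 1 = 2171.

2171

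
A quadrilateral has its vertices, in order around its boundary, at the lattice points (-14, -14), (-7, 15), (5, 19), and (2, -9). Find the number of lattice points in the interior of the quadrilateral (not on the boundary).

Using the shoelace formula, 2A = |[(-14)·15 − (-7)·(-14)] + [(-7)·19 − 5·15] + [5·(-9) − 2·19] + [2·(-14) − (-14)·(-9)]| = 753, so the area is 376.5.
Along each edge there are gcd(|Δx|,|Δy|)+1 lattice points, so counting each shared vertex once the boundary has gcd(7,29) + gcd(12,4) + gcd(3,28) + gcd(16,5) = 1+4+1+1 = 7.
By Pick's theorem A = I + B/2 − 1, so I = 376.5 − 7/2 + 1 = 374.

374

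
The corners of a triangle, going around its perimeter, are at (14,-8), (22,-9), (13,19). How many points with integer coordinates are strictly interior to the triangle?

The shoelace formula gives twice the area as |(14·(-9) − 22·(-8)) + (22·19 − 13·(-9)) + (13·(-8) − 14·19)| = 215, so the area is 215/2.
Summing gcd(|Δx|,|Δy|) over the edges gives the boundary count: gcd(8,1) + gcd(9,28) + gcd(1,27) = 1+1+1 = 3.
Pick's theorem gives I = A − B/2 + 1 = 215/2 − 3/2 + 1 = 107.

107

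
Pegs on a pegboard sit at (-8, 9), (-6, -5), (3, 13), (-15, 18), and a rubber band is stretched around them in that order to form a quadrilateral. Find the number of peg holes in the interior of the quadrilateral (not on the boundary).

139

Using the shoelace formula, 2A = |((-8)·(-5) − (-6)·9) + ((-6)·13 − 3·(-5)) + (3·18 − (-15)·13) + ((-15)·9 − (-8)·18)| = 289, so the area is 289/2.
The number of boundary lattice points is Σ gcd(|Δx|,|Δy|) = gcd(2,14) + gcd(9,18) + gcd(18,5) + gcd(7,9) = 2+9+1+1 = 13.
Pick's theorem gives I = A − B/2 + 1 = 289/2 − 13/2 + 1 = 139.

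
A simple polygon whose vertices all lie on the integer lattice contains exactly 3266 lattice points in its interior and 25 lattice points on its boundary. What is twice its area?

6555

Pick's theorem states A = I + B/2 − 1, so A = 3266 + 25/2 − 1 = 6555/2.
Hence 2A = 6555.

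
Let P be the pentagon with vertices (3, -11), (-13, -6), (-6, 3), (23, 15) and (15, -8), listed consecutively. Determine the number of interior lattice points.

By the shoelace formula, twice the signed area is |(3·(-6) − (-13)·(-11)) + ((-13)·3 − (-6)·(-6)) + ((-6)·15 − 23·3) + (23·(-8) − 15·15) + (15·(-11) − 3·(-8))| = 945, so the area is 472.5.
Along each edge there are gcd(|Δx|,|Δy|)+1 lattice points, so counting each shared vertex once the boundary has gcd(16,5) + gcd(7,9) + gcd(29,12) + gcd(8,23) + gcd(12,3) = 1+1+1+1+3 = 7.
By Pick's theorem A = I + B/2 − 1, so I = 472.5 − 7/2 + 1 = 470.

470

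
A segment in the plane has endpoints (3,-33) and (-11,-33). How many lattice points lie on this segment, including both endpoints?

The number of lattice points on a segment between lattice points is gcd(|Δx|,|Δy|) + 1 = gcd(14,0) + 1 = 14 + 1 = 15.

15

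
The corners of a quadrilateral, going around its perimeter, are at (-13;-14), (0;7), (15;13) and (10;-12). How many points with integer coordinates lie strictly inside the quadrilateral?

397

The shoelace formula gives twice the area as |((-13)·7 − 0·(-14)) + (0·13 − 15·7) + (15·(-12) − 10·13) + (10·(-14) − (-13)·(-12))| = 802, so the area is 401.
Along each edge there are gcd(|Δx|,|Δy|)+1 lattice points, so counting each shared vertex once the boundary has gcd(13,21) + gcd(15,6) + gcd(5,25) + gcd(23,2) = 1+3+5+1 = 10.
By Pick's theorem A = I + B/2 − 1, so I = 401 − 10/2 + 1 = 397.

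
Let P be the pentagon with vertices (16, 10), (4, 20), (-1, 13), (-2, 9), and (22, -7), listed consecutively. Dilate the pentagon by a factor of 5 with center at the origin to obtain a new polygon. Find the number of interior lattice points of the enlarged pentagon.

6431

The shoelace formula gives twice the area as |[16·20 − 4·10] + [4·13 − (-1)·20] + [(-1)·9 − (-2)·13] + [(-2)·(-7) − 22·9] + [22·10 − 16·(-7)]| = 517, so the area is 517/2.
Along each edge there are gcd(|Δx|,|Δy|)+1 lattice points, so counting each shared vertex once the boundary has gcd(12,10) + gcd(5,7) + gcd(1,4) + gcd(24,16) + gcd(6,17) = 2+1+1+8+1 = 13.
Scaling by 5 multiplies the area by 5² = 25 (so the new area is 6462.5) and multiplies the boundary lattice-point count by 5, giving 65.
By Pick's theorem, the interior count of the dilated polygon is 6462.5 − 65/2 + 1 = 6431.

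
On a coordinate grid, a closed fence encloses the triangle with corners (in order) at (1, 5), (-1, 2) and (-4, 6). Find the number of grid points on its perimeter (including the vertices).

The number of boundary lattice points is Σ gcd(|Δx|,|Δy|) = gcd(2,3) + gcd(3,4) + gcd(5,1) = 1+1+1 = 3.

3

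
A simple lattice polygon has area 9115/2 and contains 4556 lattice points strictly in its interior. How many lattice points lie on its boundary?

5

Pick's theorem gives A = I + B/2 − 1, so B = 2(A − I + 1) = 2(9115/2 − 4556 + 1) = 5.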